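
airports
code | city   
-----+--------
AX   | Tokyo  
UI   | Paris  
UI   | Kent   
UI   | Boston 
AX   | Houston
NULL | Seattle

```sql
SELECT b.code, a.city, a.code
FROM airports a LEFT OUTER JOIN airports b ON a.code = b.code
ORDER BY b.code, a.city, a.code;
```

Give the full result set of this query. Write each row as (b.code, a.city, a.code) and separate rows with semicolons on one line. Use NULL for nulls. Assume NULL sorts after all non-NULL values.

(AX, Houston, AX); (AX, Houston, AX); (AX, Tokyo, AX); (AX, Tokyo, AX); (UI, Boston, UI); (UI, Boston, UI); (UI, Boston, UI); (UI, Kent, UI); (UI, Kent, UI); (UI, Kent, UI); (UI, Paris, UI); (UI, Paris, UI); (UI, Paris, UI); (NULL, Seattle, NULL)

LEFT JOIN keeps every row from `airports a`; unmatched rows get NULL for `airports b`'s columns.
Matching on a.code = b.code. A NULL in a compared column never satisfies the condition.
- code=AX: 2 matching b row(s), so 2 row(s) emitted.
- code=UI: 3 matching b row(s), so 3 row(s) emitted.
- code=UI: 3 matching b row(s), so 3 row(s) emitted.
- code=UI: 3 matching b row(s), so 3 row(s) emitted.
- code=AX: 2 matching b row(s), so 2 row(s) emitted.
- code=NULL: no b row matches, row kept with b columns NULL.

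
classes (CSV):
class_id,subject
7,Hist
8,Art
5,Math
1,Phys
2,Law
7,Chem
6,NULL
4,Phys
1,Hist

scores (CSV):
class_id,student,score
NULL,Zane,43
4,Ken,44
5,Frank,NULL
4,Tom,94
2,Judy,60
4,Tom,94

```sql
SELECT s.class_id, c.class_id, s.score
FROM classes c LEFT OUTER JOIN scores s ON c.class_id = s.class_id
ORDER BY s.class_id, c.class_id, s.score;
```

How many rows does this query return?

11

LEFT JOIN keeps every row from `classes`; unmatched rows get NULL for `scores`'s columns.
Matching on c.class_id = s.class_id. A NULL in a compared column never satisfies the condition.
- class_id=7: no s row matches, row kept with s columns NULL.
- class_id=8: no s row matches, row kept with s columns NULL.
- class_id=5: 1 matching s row(s), so 1 row(s) emitted.
- class_id=1: no s row matches, row kept with s columns NULL.
- class_id=2: 1 matching s row(s), so 1 row(s) emitted.
- class_id=7: no s row matches, row kept with s columns NULL.
- class_id=6: no s row matches, row kept with s columns NULL.
- class_id=4: 3 matching s row(s), so 3 row(s) emitted.
- class_id=1: no s row matches, row kept with s columns NULL.
Total: 5 matched + 6 padded = 11 rows.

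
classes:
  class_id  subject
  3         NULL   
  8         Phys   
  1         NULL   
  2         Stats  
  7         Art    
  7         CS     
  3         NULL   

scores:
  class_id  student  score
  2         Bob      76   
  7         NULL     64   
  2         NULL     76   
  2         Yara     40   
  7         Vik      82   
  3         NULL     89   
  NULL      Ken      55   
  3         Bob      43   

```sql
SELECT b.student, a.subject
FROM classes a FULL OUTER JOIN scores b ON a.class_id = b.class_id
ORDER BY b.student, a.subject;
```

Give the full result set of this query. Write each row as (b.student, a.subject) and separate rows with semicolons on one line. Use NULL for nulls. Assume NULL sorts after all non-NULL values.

(Bob, Stats); (Bob, NULL); (Bob, NULL); (Ken, NULL); (Vik, Art); (Vik, CS); (Yara, Stats); (NULL, Art); (NULL, CS); (NULL, Phys); (NULL, Stats); (NULL, NULL); (NULL, NULL); (NULL, NULL)

FULL OUTER JOIN keeps every row from both sides; unmatched rows get NULL for the other side's columns.
Matching on a.class_id = b.class_id. A NULL in a compared column never satisfies the condition.
- a row (class_id=3): matches 2 b row(s) → 2 output row(s).
- a row (class_id=8): no match → kept, b columns NULL.
- a row (class_id=1): no match → kept, b columns NULL.
- a row (class_id=2): matches 3 b row(s) → 3 output row(s).
- a row (class_id=7): matches 2 b row(s) → 2 output row(s).
- a row (class_id=7): matches 2 b row(s) → 2 output row(s).
- a row (class_id=3): matches 2 b row(s) → 2 output row(s).
- 1 b row(s) had no a match → kept, a columns NULL.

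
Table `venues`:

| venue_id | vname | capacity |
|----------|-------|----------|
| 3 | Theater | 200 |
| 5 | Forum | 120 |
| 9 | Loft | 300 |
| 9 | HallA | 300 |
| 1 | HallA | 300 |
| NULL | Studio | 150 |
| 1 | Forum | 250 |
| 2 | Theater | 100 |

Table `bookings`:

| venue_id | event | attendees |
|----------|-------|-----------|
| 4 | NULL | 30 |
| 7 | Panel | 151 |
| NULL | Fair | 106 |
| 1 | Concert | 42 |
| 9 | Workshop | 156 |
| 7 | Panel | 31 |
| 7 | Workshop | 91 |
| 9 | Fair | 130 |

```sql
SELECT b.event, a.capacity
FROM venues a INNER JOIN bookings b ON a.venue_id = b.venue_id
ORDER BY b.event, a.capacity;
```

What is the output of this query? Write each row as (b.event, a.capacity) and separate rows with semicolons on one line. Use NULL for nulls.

(Concert, 250); (Concert, 300); (Fair, 300); (Fair, 300); (Workshop, 300); (Workshop, 300)

INNER JOIN keeps only pairs where the ON condition holds.
Matching on a.venue_id = b.venue_id. A NULL in a compared column never satisfies the condition.
Matched pairs: 6.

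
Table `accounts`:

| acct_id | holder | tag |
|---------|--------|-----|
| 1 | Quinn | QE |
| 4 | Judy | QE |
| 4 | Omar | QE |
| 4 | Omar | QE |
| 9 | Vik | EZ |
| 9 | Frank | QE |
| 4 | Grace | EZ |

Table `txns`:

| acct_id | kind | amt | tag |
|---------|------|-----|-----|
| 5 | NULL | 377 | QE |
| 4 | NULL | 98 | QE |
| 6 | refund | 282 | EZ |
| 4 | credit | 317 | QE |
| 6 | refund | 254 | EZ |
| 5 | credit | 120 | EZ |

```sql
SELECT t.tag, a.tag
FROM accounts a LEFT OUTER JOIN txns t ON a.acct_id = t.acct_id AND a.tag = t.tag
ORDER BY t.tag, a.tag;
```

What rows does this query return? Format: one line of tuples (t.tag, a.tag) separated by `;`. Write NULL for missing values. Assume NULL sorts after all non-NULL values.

(QE, QE); (QE, QE); (QE, QE); (QE, QE); (QE, QE); (QE, QE); (NULL, EZ); (NULL, EZ); (NULL, QE); (NULL, QE)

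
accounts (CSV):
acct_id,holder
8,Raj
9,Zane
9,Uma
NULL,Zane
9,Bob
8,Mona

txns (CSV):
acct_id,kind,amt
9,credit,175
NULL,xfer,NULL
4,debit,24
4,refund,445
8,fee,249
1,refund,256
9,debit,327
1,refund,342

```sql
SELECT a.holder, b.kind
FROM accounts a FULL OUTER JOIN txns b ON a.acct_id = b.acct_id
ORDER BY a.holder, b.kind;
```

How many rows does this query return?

FULL OUTER JOIN keeps every row from both sides; unmatched rows get NULL for the other side's columns.
Matching on a.acct_id = b.acct_id. A NULL in a compared column never satisfies the condition.
- a (acct_id=8) pairs with 1 row(s) of b.
- a (acct_id=9) pairs with 2 row(s) of b.
- a (acct_id=9) pairs with 2 row(s) of b.
- a (acct_id=NULL) has no partner → padded with NULL.
- a (acct_id=9) pairs with 2 row(s) of b.
- a (acct_id=8) pairs with 1 row(s) of b.
- 5 b row(s) had no a match → kept, a columns NULL.
Total: 8 matched + 6 padded = 14 rows.

14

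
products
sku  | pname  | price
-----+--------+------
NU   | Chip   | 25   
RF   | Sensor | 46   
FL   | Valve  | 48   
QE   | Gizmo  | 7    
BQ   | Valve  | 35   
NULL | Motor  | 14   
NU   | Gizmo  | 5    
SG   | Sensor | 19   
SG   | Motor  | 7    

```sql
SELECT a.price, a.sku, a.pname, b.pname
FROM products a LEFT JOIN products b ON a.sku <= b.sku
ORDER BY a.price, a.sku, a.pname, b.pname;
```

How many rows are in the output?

39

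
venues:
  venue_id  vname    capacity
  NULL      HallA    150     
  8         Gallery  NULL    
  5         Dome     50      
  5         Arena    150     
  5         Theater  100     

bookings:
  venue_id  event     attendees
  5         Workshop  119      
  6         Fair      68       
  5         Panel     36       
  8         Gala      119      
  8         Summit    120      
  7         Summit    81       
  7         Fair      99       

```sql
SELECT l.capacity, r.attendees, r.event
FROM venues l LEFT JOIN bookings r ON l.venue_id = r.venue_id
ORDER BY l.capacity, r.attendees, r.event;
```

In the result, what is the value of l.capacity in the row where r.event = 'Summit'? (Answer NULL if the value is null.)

LEFT JOIN keeps every row from `venues`; unmatched rows get NULL for `bookings`'s columns.
Matching on l.venue_id = r.venue_id. A NULL in a compared column never satisfies the condition.
Matched pairs: 8; unmatched l rows kept: 1.

NULL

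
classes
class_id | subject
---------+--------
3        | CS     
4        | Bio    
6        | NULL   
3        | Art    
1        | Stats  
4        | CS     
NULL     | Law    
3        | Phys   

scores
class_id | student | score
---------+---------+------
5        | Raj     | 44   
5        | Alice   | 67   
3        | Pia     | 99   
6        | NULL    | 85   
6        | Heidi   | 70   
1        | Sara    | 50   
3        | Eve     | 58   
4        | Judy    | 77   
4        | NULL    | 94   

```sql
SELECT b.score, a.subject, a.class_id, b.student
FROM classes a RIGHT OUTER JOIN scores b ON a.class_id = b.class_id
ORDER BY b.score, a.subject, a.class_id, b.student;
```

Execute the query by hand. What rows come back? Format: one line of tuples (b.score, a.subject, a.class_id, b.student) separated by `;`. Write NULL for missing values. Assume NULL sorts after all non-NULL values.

RIGHT JOIN keeps every row from `scores`; unmatched rows get NULL for `classes`'s columns.
Matching on a.class_id = b.class_id. A NULL in a compared column never satisfies the condition.
- a[0] class_id=3 → 2 match(es) in b → 2 row(s).
- a[1] class_id=4 → 2 match(es) in b → 2 row(s).
- a[2] class_id=6 → 2 match(es) in b → 2 row(s).
- a[3] class_id=3 → 2 match(es) in b → 2 row(s).
- a[4] class_id=1 → 1 match(es) in b → 1 row(s).
- a[5] class_id=4 → 2 match(es) in b → 2 row(s).
- a[6] class_id=NULL → no match.
- a[7] class_id=3 → 2 match(es) in b → 2 row(s).
- 2 b row(s) had no a match → kept, a columns NULL.

(44, NULL, NULL, Raj); (50, Stats, 1, Sara); (58, Art, 3, Eve); (58, CS, 3, Eve); (58, Phys, 3, Eve); (67, NULL, NULL, Alice); (70, NULL, 6, Heidi); (77, Bio, 4, Judy); (77, CS, 4, Judy); (85, NULL, 6, NULL); (94, Bio, 4, NULL); (94, CS, 4, NULL); (99, Art, 3, Pia); (99, CS, 3, Pia); (99, Phys, 3, Pia)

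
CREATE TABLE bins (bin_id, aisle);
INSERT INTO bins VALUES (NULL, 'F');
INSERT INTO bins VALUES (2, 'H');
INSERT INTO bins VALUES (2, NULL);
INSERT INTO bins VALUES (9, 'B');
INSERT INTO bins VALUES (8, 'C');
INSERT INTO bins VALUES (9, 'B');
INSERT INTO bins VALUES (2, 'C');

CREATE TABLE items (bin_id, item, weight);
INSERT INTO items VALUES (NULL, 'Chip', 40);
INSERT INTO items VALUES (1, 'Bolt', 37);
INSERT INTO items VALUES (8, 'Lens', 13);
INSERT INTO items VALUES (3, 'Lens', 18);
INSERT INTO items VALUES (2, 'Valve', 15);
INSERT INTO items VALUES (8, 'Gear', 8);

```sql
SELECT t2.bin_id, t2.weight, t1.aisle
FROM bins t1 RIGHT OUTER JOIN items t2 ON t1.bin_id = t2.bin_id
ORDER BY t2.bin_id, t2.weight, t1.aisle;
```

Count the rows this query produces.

RIGHT JOIN keeps every row from `items`; unmatched rows get NULL for `bins`'s columns.
Matching on t1.bin_id = t2.bin_id. A NULL in a compared column never satisfies the condition.
Matched pairs: 5; unmatched t2 rows kept: 3.
Total: 5 matched + 3 padded = 8 rows.

8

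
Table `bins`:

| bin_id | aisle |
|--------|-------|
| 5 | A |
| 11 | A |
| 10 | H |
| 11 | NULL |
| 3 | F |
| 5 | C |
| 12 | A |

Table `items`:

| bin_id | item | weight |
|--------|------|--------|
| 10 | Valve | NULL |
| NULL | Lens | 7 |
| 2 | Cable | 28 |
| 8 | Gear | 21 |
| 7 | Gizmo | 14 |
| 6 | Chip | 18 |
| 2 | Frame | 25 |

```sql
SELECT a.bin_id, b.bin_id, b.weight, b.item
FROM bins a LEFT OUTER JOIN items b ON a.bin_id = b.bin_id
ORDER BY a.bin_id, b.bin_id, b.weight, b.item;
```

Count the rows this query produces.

7

LEFT JOIN keeps every row from `bins`; unmatched rows get NULL for `items`'s columns.
Matching on a.bin_id = b.bin_id. A NULL in a compared column never satisfies the condition.
- a row (bin_id=5): no match → kept, b columns NULL.
- a row (bin_id=11): no match → kept, b columns NULL.
- a row (bin_id=10): matches 1 b row(s) → 1 output row(s).
- a row (bin_id=11): no match → kept, b columns NULL.
- a row (bin_id=3): no match → kept, b columns NULL.
- a row (bin_id=5): no match → kept, b columns NULL.
- a row (bin_id=12): no match → kept, b columns NULL.
Total: 1 matched + 6 padded = 7 rows.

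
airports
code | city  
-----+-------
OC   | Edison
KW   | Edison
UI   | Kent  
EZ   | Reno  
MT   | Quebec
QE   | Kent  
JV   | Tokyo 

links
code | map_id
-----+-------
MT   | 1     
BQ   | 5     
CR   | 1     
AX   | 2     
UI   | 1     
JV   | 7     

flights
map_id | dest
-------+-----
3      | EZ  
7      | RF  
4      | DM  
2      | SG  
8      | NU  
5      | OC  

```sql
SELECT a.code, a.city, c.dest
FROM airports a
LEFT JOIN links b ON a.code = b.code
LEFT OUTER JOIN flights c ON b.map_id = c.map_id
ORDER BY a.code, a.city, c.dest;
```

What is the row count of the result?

Step 1 — a LEFT JOIN b on code → 7 row(s).
Then LEFT JOIN `flights c` on map_id: each of those 7 rows is kept; rows whose b.map_id has no match in c get NULL for c's columns.
Result: 7 row(s).

7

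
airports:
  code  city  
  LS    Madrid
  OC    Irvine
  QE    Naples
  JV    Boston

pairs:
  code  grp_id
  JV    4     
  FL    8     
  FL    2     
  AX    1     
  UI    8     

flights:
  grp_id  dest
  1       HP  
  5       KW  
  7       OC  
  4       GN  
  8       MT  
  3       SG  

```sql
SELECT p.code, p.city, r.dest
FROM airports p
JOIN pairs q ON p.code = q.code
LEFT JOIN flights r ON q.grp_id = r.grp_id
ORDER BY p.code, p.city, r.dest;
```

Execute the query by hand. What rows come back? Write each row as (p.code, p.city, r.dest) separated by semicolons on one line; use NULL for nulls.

Evaluate left to right. First `airports p INNER JOIN pairs q` on code: 1 row(s).
Then LEFT JOIN `flights r` on grp_id: each of those 1 rows is kept; rows whose q.grp_id has no match in r get NULL for r's columns.

(JV, Boston, GN)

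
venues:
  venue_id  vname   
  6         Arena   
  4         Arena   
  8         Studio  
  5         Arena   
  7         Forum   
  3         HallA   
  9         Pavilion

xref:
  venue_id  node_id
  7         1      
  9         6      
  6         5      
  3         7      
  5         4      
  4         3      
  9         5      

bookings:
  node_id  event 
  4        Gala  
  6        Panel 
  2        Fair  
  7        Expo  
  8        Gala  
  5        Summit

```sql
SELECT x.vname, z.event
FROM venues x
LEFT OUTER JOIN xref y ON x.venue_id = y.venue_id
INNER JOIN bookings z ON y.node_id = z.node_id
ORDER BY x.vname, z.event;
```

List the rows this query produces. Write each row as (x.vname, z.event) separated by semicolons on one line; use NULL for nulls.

(Arena, Gala); (Arena, Summit); (HallA, Expo); (Pavilion, Panel); (Pavilion, Summit)

Evaluate left to right. First `venues x LEFT JOIN xref y` on venue_id: 8 row(s).
Then INNER JOIN `bookings z` on node_id: keep only rows whose y.node_id appears in z.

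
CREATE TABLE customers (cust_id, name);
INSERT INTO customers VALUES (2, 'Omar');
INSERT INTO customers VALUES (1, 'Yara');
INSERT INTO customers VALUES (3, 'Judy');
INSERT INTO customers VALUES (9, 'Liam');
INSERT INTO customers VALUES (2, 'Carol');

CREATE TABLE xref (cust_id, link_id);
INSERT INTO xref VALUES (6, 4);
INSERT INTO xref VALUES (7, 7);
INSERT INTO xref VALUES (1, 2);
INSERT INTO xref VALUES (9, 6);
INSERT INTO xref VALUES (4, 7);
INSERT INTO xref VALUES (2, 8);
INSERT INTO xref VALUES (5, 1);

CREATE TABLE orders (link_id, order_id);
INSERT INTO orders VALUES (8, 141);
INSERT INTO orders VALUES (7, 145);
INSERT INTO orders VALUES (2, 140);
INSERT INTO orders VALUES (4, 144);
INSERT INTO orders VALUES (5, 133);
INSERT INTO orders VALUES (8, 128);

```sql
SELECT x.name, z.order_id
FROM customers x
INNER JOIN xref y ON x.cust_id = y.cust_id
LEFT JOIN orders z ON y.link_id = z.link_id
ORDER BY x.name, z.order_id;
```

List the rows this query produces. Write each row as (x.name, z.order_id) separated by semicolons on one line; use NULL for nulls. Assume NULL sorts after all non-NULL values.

(Carol, 128); (Carol, 141); (Liam, NULL); (Omar, 128); (Omar, 141); (Yara, 140)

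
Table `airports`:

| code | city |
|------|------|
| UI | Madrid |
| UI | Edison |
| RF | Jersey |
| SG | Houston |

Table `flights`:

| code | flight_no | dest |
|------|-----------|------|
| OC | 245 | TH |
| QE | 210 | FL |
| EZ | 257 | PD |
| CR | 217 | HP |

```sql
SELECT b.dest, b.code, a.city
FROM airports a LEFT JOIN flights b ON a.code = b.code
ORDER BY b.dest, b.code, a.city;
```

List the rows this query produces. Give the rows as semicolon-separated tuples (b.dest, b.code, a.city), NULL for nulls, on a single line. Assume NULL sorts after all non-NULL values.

(NULL, NULL, Edison); (NULL, NULL, Houston); (NULL, NULL, Jersey); (NULL, NULL, Madrid)

LEFT JOIN keeps every row from `airports`; unmatched rows get NULL for `flights`'s columns.
Matching on a.code = b.code.
- a row (code=UI): no match → kept, b columns NULL.
- a row (code=UI): no match → kept, b columns NULL.
- a row (code=RF): no match → kept, b columns NULL.
- a row (code=SG): no match → kept, b columns NULL.
After projecting and ordering:
b.dest | b.code | a.city
NULL | NULL | Edison
NULL | NULL | Houston
NULL | NULL | Jersey
NULL | NULL | Madrid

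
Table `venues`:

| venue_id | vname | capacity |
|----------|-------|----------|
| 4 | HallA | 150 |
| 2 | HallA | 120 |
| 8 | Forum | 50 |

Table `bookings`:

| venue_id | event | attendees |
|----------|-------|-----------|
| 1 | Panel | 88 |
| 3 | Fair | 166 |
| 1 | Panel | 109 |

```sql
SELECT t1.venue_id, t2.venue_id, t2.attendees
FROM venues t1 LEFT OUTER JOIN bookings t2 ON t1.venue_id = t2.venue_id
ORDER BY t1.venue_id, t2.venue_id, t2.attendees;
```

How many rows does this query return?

3

LEFT JOIN keeps every row from `venues`; unmatched rows get NULL for `bookings`'s columns.
Matching on t1.venue_id = t2.venue_id.
- t1[0] venue_id=4 → no match; kept with NULLs on the t2 side.
- t1[1] venue_id=2 → no match; kept with NULLs on the t2 side.
- t1[2] venue_id=8 → no match; kept with NULLs on the t2 side.
Total: 0 matched + 3 padded = 3 rows.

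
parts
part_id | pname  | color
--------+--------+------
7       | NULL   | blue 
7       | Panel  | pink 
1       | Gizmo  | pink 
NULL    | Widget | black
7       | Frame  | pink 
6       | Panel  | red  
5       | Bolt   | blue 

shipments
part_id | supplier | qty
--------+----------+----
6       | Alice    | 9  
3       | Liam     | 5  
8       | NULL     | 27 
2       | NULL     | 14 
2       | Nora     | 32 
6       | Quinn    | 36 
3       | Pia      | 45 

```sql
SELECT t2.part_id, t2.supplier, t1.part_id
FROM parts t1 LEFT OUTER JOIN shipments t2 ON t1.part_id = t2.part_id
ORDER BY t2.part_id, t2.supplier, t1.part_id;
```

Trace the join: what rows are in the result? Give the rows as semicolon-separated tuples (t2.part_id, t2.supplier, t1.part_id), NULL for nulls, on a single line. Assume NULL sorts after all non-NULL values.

LEFT JOIN keeps every row from `parts`; unmatched rows get NULL for `shipments`'s columns.
Matching on t1.part_id = t2.part_id. A NULL in a compared column never satisfies the condition.
- t1[0] part_id=7 → no match; kept with NULLs on the t2 side.
- t1[1] part_id=7 → no match; kept with NULLs on the t2 side.
- t1[2] part_id=1 → no match; kept with NULLs on the t2 side.
- t1[3] part_id=NULL → no match; kept with NULLs on the t2 side.
- t1[4] part_id=7 → no match; kept with NULLs on the t2 side.
- t1[5] part_id=6 → 2 match(es) in t2 → 2 row(s).
- t1[6] part_id=5 → no match; kept with NULLs on the t2 side.
After projecting and ordering:
t2.part_id | t2.supplier | t1.part_id
6 | Alice | 6
6 | Quinn | 6
NULL | NULL | 1
NULL | NULL | 5
NULL | NULL | 7
NULL | NULL | 7
NULL | NULL | 7
NULL | NULL | NULL

(6, Alice, 6); (6, Quinn, 6); (NULL, NULL, 1); (NULL, NULL, 5); (NULL, NULL, 7); (NULL, NULL, 7); (NULL, NULL, 7); (NULL, NULL, NULL)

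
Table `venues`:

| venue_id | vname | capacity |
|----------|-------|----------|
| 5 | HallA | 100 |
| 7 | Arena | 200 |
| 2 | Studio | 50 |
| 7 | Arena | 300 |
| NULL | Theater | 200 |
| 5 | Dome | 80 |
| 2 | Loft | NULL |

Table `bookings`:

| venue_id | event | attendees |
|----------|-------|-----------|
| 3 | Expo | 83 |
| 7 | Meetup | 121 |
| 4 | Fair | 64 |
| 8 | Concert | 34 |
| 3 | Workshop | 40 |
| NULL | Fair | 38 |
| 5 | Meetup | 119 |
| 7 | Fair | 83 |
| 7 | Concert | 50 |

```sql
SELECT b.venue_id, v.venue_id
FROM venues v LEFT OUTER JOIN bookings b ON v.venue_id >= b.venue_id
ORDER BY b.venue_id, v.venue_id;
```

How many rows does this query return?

25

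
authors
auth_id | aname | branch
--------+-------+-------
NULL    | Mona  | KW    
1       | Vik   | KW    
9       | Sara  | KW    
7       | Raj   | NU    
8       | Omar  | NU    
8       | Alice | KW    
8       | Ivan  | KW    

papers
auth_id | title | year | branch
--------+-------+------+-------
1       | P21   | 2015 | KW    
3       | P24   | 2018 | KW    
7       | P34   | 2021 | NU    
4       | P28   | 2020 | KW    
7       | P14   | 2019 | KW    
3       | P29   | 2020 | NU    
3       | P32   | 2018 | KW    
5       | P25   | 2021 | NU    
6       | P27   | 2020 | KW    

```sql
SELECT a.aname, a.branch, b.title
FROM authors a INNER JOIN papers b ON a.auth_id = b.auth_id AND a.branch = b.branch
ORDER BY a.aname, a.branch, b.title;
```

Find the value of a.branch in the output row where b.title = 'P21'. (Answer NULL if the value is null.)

INNER JOIN keeps only pairs where the ON condition holds.
Matching on a.auth_id = b.auth_id AND a.branch = b.branch. A NULL in a compared column never satisfies the condition.
- a[0] auth_id=NULL, branch=KW → no match; dropped.
- a[1] auth_id=1, branch=KW → 1 match(es) in b → 1 row(s).
- a[2] auth_id=9, branch=KW → no match; dropped.
- a[3] auth_id=7, branch=NU → 1 match(es) in b → 1 row(s).
- a[4] auth_id=8, branch=NU → no match; dropped.
- a[5] auth_id=8, branch=KW → no match; dropped.
- a[6] auth_id=8, branch=KW → no match; dropped.

KW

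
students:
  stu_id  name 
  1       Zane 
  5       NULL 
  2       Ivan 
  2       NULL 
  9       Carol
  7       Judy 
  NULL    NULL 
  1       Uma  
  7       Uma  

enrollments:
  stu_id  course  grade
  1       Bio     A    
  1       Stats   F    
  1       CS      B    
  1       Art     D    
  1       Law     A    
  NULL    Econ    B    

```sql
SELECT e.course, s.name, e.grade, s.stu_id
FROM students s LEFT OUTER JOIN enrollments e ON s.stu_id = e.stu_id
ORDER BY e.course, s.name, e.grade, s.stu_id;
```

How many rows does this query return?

17

LEFT JOIN keeps every row from `students`; unmatched rows get NULL for `enrollments`'s columns.
Matching on s.stu_id = e.stu_id. A NULL in a compared column never satisfies the condition.
Matched pairs: 10; unmatched s rows kept: 7.
Total: 10 matched + 7 padded = 17 rows.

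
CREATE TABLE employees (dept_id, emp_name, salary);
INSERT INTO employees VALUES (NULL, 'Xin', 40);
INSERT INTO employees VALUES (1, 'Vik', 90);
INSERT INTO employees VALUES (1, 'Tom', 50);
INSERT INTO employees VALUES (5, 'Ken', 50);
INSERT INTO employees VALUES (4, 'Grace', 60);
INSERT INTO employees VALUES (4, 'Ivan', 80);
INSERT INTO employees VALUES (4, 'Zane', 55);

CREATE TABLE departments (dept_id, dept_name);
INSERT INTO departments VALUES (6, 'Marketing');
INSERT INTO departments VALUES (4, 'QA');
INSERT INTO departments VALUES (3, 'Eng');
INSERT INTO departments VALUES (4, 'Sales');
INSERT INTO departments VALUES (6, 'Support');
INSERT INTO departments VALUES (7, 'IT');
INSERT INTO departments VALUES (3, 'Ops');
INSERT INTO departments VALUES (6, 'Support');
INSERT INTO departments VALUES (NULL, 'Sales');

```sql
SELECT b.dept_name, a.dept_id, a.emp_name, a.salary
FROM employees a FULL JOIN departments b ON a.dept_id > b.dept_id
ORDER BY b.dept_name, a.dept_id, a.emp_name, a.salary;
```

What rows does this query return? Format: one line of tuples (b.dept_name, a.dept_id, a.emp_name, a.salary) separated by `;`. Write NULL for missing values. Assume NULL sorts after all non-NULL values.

(Eng, 4, Grace, 60); (Eng, 4, Ivan, 80); (Eng, 4, Zane, 55); (Eng, 5, Ken, 50); (IT, NULL, NULL, NULL); (Marketing, NULL, NULL, NULL); (Ops, 4, Grace, 60); (Ops, 4, Ivan, 80); (Ops, 4, Zane, 55); (Ops, 5, Ken, 50); (QA, 5, Ken, 50); (Sales, 5, Ken, 50); (Sales, NULL, NULL, NULL); (Support, NULL, NULL, NULL); (Support, NULL, NULL, NULL); (NULL, 1, Tom, 50); (NULL, 1, Vik, 90); (NULL, NULL, Xin, 40)

FULL OUTER JOIN keeps every row from both sides; unmatched rows get NULL for the other side's columns.
Matching on a.dept_id > b.dept_id. A NULL in a compared column never satisfies the condition.
Matched pairs: 10; unmatched a rows kept: 3; unmatched b rows kept: 5.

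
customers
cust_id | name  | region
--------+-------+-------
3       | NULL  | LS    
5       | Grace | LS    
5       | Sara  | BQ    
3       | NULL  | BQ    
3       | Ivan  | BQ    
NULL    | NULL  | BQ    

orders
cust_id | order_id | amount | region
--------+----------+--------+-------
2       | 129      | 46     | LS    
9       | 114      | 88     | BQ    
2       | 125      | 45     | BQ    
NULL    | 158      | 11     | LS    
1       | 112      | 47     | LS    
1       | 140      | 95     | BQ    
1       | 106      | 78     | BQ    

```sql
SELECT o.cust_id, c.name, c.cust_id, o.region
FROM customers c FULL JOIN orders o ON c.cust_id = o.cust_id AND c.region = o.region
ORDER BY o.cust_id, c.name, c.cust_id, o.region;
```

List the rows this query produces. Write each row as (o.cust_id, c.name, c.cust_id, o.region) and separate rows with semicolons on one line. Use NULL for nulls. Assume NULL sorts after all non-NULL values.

FULL OUTER JOIN keeps every row from both sides; unmatched rows get NULL for the other side's columns.
Matching on c.cust_id = o.cust_id AND c.region = o.region. A NULL in a compared column never satisfies the condition.
- c row (cust_id=3, region=LS): no match → kept, o columns NULL.
- c row (cust_id=5, region=LS): no match → kept, o columns NULL.
- c row (cust_id=5, region=BQ): no match → kept, o columns NULL.
- c row (cust_id=3, region=BQ): no match → kept, o columns NULL.
- c row (cust_id=3, region=BQ): no match → kept, o columns NULL.
- c row (cust_id=NULL, region=BQ): no match → kept, o columns NULL.
- 7 row(s) from o found no c partner → padded with NULL.

(1, NULL, NULL, BQ); (1, NULL, NULL, BQ); (1, NULL, NULL, LS); (2, NULL, NULL, BQ); (2, NULL, NULL, LS); (9, NULL, NULL, BQ); (NULL, Grace, 5, NULL); (NULL, Ivan, 3, NULL); (NULL, Sara, 5, NULL); (NULL, NULL, 3, NULL); (NULL, NULL, 3, NULL); (NULL, NULL, NULL, LS); (NULL, NULL, NULL, NULL)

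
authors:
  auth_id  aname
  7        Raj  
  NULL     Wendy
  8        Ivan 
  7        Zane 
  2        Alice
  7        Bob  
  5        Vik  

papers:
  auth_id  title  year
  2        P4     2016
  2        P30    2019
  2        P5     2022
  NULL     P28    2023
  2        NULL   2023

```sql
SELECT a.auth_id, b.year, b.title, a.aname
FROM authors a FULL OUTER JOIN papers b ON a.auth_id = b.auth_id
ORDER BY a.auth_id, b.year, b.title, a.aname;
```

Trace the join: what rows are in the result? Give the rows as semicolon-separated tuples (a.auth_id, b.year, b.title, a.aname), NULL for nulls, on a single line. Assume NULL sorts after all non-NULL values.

(2, 2016, P4, Alice); (2, 2019, P30, Alice); (2, 2022, P5, Alice); (2, 2023, NULL, Alice); (5, NULL, NULL, Vik); (7, NULL, NULL, Bob); (7, NULL, NULL, Raj); (7, NULL, NULL, Zane); (8, NULL, NULL, Ivan); (NULL, 2023, P28, NULL); (NULL, NULL, NULL, Wendy)

FULL OUTER JOIN keeps every row from both sides; unmatched rows get NULL for the other side's columns.
Matching on a.auth_id = b.auth_id. A NULL in a compared column never satisfies the condition.
Matched pairs: 4; unmatched a rows kept: 6; unmatched b rows kept: 1.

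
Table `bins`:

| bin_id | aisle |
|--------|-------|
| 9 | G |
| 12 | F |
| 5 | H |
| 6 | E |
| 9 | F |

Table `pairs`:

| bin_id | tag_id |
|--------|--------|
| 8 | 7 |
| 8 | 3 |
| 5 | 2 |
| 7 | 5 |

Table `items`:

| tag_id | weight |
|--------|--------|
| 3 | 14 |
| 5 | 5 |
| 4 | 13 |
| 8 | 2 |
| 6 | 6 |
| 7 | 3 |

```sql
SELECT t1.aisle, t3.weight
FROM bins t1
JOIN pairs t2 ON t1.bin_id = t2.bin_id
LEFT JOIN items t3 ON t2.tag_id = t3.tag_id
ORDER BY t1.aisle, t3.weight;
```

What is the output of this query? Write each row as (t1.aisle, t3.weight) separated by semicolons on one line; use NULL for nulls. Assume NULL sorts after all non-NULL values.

Evaluate left to right. First `bins t1 INNER JOIN pairs t2` on bin_id: 1 row(s).
Then LEFT JOIN `items t3` on tag_id: each of those 1 rows is kept; rows whose t2.tag_id has no match in t3 get NULL for t3's columns.

(H, NULL)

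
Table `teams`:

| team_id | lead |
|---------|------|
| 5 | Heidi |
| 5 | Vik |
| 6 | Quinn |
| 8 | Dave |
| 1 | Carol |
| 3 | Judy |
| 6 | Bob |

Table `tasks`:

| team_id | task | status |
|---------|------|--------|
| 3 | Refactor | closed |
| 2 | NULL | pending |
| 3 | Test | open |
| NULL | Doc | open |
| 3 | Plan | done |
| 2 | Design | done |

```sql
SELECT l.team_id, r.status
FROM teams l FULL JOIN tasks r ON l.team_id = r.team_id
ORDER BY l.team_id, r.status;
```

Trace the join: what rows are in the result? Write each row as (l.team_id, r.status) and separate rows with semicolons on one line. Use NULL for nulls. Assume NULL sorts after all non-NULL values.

(1, NULL); (3, closed); (3, done); (3, open); (5, NULL); (5, NULL); (6, NULL); (6, NULL); (8, NULL); (NULL, done); (NULL, open); (NULL, pending)

FULL OUTER JOIN keeps every row from both sides; unmatched rows get NULL for the other side's columns.
Matching on l.team_id = r.team_id. A NULL in a compared column never satisfies the condition.
Matched pairs: 3; unmatched l rows kept: 6; unmatched r rows kept: 3.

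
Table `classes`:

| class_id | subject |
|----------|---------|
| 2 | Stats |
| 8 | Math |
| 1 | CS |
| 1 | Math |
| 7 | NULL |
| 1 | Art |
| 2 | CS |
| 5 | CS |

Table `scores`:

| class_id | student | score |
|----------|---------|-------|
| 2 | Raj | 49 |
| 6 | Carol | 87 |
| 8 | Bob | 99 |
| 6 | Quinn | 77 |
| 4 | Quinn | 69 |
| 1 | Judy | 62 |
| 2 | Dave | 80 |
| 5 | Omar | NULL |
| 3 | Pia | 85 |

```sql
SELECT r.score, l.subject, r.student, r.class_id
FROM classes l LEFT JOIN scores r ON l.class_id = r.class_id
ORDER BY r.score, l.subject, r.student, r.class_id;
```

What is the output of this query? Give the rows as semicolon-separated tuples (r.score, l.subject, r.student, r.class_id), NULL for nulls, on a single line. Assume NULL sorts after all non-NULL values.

(49, CS, Raj, 2); (49, Stats, Raj, 2); (62, Art, Judy, 1); (62, CS, Judy, 1); (62, Math, Judy, 1); (80, CS, Dave, 2); (80, Stats, Dave, 2); (99, Math, Bob, 8); (NULL, CS, Omar, 5); (NULL, NULL, NULL, NULL)

LEFT JOIN keeps every row from `classes`; unmatched rows get NULL for `scores`'s columns.
Matching on l.class_id = r.class_id.
- class_id=2: 2 matching r row(s), so 2 row(s) emitted.
- class_id=8: 1 matching r row(s), so 1 row(s) emitted.
- class_id=1: 1 matching r row(s), so 1 row(s) emitted.
- class_id=1: 1 matching r row(s), so 1 row(s) emitted.
- class_id=7: no r row matches, row kept with r columns NULL.
- class_id=1: 1 matching r row(s), so 1 row(s) emitted.
- class_id=2: 2 matching r row(s), so 2 row(s) emitted.
- class_id=5: 1 matching r row(s), so 1 row(s) emitted.
After projecting and ordering:
r.score | l.subject | r.student | r.class_id
49 | CS | Raj | 2
49 | Stats | Raj | 2
62 | Art | Judy | 1
62 | CS | Judy | 1
62 | Math | Judy | 1
80 | CS | Dave | 2
80 | Stats | Dave | 2
99 | Math | Bob | 8
NULL | CS | Omar | 5
NULL | NULL | NULL | NULL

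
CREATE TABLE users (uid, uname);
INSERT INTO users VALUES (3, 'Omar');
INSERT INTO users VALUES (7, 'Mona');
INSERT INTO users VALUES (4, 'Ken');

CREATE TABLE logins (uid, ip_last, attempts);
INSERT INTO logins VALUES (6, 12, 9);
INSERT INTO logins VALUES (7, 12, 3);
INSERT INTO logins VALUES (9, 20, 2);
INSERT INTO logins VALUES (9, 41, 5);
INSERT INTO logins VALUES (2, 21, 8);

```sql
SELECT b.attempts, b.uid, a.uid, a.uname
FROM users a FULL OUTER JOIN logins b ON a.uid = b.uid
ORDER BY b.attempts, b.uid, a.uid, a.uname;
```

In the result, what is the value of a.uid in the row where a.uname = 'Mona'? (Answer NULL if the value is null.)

7

FULL OUTER JOIN keeps every row from both sides; unmatched rows get NULL for the other side's columns.
Matching on a.uid = b.uid.
- a (uid=3) has no partner → padded with NULL.
- a (uid=7) pairs with 1 row(s) of b.
- a (uid=4) has no partner → padded with NULL.
- 4 row(s) from b found no a partner → padded with NULL.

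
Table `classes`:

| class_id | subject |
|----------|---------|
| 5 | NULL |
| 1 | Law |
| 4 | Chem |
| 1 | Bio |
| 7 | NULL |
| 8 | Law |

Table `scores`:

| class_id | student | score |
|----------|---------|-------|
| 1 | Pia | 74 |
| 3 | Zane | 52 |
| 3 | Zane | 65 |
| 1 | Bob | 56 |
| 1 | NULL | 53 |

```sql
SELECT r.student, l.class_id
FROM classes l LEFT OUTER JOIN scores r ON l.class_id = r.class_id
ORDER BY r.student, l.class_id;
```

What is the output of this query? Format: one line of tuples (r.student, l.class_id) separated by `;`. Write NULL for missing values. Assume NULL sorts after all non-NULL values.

(Bob, 1); (Bob, 1); (Pia, 1); (Pia, 1); (NULL, 1); (NULL, 1); (NULL, 4); (NULL, 5); (NULL, 7); (NULL, 8)

LEFT JOIN keeps every row from `classes`; unmatched rows get NULL for `scores`'s columns.
Matching on l.class_id = r.class_id.
- l row (class_id=5): no match → kept, r columns NULL.
- l row (class_id=1): matches 3 r row(s) → 3 output row(s).
- l row (class_id=4): no match → kept, r columns NULL.
- l row (class_id=1): matches 3 r row(s) → 3 output row(s).
- l row (class_id=7): no match → kept, r columns NULL.
- l row (class_id=8): no match → kept, r columns NULL.
After projecting and ordering:
r.student | l.class_id
Bob | 1
Bob | 1
Pia | 1
Pia | 1
NULL | 1
NULL | 1
NULL | 4
NULL | 5
NULL | 7
NULL | 8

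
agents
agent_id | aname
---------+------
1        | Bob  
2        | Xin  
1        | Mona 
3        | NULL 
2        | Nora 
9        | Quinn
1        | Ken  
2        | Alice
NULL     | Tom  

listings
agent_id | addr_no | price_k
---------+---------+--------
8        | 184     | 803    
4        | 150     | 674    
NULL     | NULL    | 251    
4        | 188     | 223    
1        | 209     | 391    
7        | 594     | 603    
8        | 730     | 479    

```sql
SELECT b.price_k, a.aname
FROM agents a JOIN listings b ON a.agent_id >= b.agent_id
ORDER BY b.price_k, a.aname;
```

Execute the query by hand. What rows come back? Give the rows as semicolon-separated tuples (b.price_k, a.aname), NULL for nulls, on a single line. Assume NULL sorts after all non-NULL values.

(223, Quinn); (391, Alice); (391, Bob); (391, Ken); (391, Mona); (391, Nora); (391, Quinn); (391, Xin); (391, NULL); (479, Quinn); (603, Quinn); (674, Quinn); (803, Quinn)

INNER JOIN keeps only pairs where the ON condition holds.
Matching on a.agent_id >= b.agent_id. A NULL in a compared column never satisfies the condition.
Matched pairs: 13.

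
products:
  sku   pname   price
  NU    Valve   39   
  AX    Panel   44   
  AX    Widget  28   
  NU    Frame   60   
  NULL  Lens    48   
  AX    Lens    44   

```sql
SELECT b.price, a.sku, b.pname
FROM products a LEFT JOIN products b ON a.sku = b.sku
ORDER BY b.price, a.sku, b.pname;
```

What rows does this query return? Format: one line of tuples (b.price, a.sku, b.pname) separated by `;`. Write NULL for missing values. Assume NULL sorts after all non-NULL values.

(28, AX, Widget); (28, AX, Widget); (28, AX, Widget); (39, NU, Valve); (39, NU, Valve); (44, AX, Lens); (44, AX, Lens); (44, AX, Lens); (44, AX, Panel); (44, AX, Panel); (44, AX, Panel); (60, NU, Frame); (60, NU, Frame); (NULL, NULL, NULL)

LEFT JOIN keeps every row from `products a`; unmatched rows get NULL for `products b`'s columns.
Matching on a.sku = b.sku. A NULL in a compared column never satisfies the condition.
- a row (sku=NU): matches 2 b row(s) → 2 output row(s).
- a row (sku=AX): matches 3 b row(s) → 3 output row(s).
- a row (sku=AX): matches 3 b row(s) → 3 output row(s).
- a row (sku=NU): matches 2 b row(s) → 2 output row(s).
- a row (sku=NULL): no match → kept, b columns NULL.
- a row (sku=AX): matches 3 b row(s) → 3 output row(s).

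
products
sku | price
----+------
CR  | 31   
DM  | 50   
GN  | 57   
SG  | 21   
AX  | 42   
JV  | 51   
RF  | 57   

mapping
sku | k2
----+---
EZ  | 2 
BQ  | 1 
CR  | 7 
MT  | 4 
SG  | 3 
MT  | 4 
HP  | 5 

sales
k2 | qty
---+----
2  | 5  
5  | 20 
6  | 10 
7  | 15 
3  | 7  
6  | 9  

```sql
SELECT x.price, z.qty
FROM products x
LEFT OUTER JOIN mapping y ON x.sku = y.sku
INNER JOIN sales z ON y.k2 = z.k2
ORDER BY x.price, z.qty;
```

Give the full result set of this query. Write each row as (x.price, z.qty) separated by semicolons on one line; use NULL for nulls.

(21, 7); (31, 15)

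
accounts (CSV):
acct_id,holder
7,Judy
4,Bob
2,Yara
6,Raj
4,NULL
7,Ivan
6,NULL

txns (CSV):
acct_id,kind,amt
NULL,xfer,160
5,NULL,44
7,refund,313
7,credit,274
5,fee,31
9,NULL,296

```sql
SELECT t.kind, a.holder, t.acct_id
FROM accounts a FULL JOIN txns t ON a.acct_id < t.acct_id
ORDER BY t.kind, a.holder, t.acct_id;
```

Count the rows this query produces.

FULL OUTER JOIN keeps every row from both sides; unmatched rows get NULL for the other side's columns.
Matching on a.acct_id < t.acct_id. A NULL in a compared column never satisfies the condition.
- acct_id=7: 1 matching t row(s), so 1 row(s) emitted.
- acct_id=4: 5 matching t row(s), so 5 row(s) emitted.
- acct_id=2: 5 matching t row(s), so 5 row(s) emitted.
- acct_id=6: 3 matching t row(s), so 3 row(s) emitted.
- acct_id=4: 5 matching t row(s), so 5 row(s) emitted.
- acct_id=7: 1 matching t row(s), so 1 row(s) emitted.
- acct_id=6: 3 matching t row(s), so 3 row(s) emitted.
- 1 row(s) from t found no a partner → padded with NULL.
Total: 23 matched + 1 padded = 24 rows.

24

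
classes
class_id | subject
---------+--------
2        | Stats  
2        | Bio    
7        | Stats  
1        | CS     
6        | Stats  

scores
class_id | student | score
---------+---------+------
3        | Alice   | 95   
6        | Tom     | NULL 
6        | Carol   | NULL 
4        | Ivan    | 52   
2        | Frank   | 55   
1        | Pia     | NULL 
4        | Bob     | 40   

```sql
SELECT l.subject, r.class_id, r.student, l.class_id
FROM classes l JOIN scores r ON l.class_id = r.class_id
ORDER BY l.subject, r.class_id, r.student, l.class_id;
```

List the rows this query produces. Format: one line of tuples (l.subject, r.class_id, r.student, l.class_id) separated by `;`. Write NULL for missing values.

(Bio, 2, Frank, 2); (CS, 1, Pia, 1); (Stats, 2, Frank, 2); (Stats, 6, Carol, 6); (Stats, 6, Tom, 6)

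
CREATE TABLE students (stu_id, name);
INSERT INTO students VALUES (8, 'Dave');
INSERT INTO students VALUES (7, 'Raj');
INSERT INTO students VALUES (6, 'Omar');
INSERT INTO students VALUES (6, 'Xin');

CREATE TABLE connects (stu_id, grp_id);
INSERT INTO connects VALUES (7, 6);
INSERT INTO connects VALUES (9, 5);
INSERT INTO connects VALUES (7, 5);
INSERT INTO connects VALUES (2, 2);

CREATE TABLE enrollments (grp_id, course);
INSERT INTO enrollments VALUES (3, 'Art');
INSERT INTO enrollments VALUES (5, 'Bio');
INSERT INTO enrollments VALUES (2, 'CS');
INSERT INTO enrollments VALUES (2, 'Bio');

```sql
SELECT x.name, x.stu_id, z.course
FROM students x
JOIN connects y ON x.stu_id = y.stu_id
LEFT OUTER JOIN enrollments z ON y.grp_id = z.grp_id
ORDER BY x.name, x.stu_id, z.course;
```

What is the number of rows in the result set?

2

Step 1 — x INNER JOIN y on stu_id → 2 row(s).
Then LEFT JOIN `enrollments z` on grp_id: each of those 2 rows is kept; rows whose y.grp_id has no match in z get NULL for z's columns.
Result: 2 row(s).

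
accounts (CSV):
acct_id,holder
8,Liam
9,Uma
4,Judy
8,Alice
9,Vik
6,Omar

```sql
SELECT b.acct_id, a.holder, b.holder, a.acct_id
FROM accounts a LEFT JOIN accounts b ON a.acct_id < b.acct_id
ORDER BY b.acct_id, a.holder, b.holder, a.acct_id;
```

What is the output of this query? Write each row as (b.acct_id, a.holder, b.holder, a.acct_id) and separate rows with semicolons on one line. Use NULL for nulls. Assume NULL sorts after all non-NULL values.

LEFT JOIN keeps every row from `accounts a`; unmatched rows get NULL for `accounts b`'s columns.
Matching on a.acct_id < b.acct_id.
- a row (acct_id=8): matches 2 b row(s) → 2 output row(s).
- a row (acct_id=9): no match → kept, b columns NULL.
- a row (acct_id=4): matches 5 b row(s) → 5 output row(s).
- a row (acct_id=8): matches 2 b row(s) → 2 output row(s).
- a row (acct_id=9): no match → kept, b columns NULL.
- a row (acct_id=6): matches 4 b row(s) → 4 output row(s).

(6, Judy, Omar, 4); (8, Judy, Alice, 4); (8, Judy, Liam, 4); (8, Omar, Alice, 6); (8, Omar, Liam, 6); (9, Alice, Uma, 8); (9, Alice, Vik, 8); (9, Judy, Uma, 4); (9, Judy, Vik, 4); (9, Liam, Uma, 8); (9, Liam, Vik, 8); (9, Omar, Uma, 6); (9, Omar, Vik, 6); (NULL, Uma, NULL, 9); (NULL, Vik, NULL, 9)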